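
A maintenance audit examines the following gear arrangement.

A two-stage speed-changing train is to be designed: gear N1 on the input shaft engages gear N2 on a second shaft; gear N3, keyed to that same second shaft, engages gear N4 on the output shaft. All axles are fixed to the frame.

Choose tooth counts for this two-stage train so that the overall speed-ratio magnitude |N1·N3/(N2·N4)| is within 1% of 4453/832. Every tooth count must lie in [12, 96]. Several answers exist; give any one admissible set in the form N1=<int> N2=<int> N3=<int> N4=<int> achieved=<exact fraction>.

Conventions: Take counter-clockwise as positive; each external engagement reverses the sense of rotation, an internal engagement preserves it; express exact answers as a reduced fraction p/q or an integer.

design class (target 4453/832): fixed-axis compound train
target = 4453/832 in lowest terms: an exact hit needs N1·N3 = k·4453 and N2·N4 = k·832 for one integer k, every count in [12, 96]; additionally prefer no 1:1 stage (N1 ≠ N2, N3 ≠ N4)
k = 1: N1·N3 = 4453 = 61·73, N2·N4 = 832 = 13·64
achieved = 61·73/(13·64) = 4453/832; |achieved − target| = 0 ≤ 4453/83200 ✓

N1=61 N2=13 N3=73 N4=64 achieved=4453/832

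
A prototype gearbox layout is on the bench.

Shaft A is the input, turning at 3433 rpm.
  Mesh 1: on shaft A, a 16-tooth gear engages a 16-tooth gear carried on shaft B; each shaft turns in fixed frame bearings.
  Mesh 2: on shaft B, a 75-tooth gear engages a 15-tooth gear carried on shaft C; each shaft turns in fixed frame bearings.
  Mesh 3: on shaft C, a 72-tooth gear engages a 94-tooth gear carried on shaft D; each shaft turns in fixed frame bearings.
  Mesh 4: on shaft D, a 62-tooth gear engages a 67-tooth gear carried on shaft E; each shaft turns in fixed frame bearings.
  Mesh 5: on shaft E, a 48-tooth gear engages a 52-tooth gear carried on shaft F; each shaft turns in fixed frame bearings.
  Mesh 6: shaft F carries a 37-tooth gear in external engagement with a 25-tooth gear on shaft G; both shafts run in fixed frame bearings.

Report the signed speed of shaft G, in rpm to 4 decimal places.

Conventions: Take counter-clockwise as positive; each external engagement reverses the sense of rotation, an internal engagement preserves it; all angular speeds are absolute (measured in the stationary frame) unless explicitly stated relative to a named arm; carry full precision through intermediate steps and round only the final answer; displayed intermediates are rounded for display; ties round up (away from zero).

+16621.2984 rpm

6-mesh fixed-axis compound train (all bearings frame-fixed)
mesh 1 [16T→16T]: ω = 3433.0000×16/16 = 3433.0000 rpm, sense flips to −
mesh 2 [75T→15T]: ω = 3433.0000×75/15 = 17165.0000 rpm, sense flips to +
mesh 3 [72T→94T]: ω = 17165.0000×72/94 = 13147.6596 rpm, sense flips to −
mesh 4 [62T→67T]: ω = 13147.6596×62/67 = 12166.4909 rpm, sense flips to +
mesh 5 [48T→52T]: ω = 12166.4909×48/52 = 11230.6070 rpm, sense flips to −
mesh 6 [37T→25T]: ω = 11230.6070×37/25 = 16621.2984 rpm, sense flips to +
signed output speed = +16621.2984 rpm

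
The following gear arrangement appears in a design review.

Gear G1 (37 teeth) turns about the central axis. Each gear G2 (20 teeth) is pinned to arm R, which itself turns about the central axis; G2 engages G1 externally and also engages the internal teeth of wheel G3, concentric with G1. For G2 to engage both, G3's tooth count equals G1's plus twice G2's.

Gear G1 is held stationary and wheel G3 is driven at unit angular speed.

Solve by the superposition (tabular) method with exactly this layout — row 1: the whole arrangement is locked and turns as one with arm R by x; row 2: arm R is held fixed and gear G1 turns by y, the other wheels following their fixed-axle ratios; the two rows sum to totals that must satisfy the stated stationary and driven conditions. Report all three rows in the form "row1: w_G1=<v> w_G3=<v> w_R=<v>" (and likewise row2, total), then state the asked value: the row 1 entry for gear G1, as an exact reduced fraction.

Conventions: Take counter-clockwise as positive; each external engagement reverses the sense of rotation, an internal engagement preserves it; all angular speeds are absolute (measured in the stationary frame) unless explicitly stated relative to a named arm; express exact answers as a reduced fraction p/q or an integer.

recognized (axles ride arm R): planetary set, 37/20/77 teeth
row 1: whole set turns with the arm by x
row 2 — arm fixed, fixed-axis ratios: sun y, ring −(37/77)·y, arm 0
boundary: total ω_sun = x + y = 0 and total ω_ring = x − (37/77)·y = 1  ⇒  y = -77/114, x = 77/114
row 2 ring = −(37/77)·(-77/114) = 37/114
totals (row 1 + row 2): sun 77/114 + (-77/114) = 0, ring 77/114 + 37/114 = 1, arm 77/114 + 0 = 77/114
asked cell (row1, sun) = 77/114

row1: w_G1=77/114 w_G3=77/114 w_R=77/114
row2: w_G1=-77/114 w_G3=37/114 w_R=0
total: w_G1=0 w_G3=1 w_R=77/114
asked value: 77/114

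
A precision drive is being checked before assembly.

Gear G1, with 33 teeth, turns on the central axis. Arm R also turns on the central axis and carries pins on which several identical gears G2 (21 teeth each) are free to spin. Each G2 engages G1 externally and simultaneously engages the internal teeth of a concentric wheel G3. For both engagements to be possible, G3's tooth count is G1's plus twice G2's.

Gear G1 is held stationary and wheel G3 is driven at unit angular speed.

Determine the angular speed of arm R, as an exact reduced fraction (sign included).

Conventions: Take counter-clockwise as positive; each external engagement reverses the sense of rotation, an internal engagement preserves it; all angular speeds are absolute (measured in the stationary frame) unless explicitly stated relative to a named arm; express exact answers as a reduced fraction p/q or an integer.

25/36

topology: planetary set — G1 33T / G2 21T / G3 75T, arm = carrier (Willis)
ring teeth: 33 + 2·21 = 75
33(ω_sun−ω_arm) = −75(ω_ring−ω_arm),  ω_sun = 0, ω_ring = 1
33(0−ω_arm) = −75(1−ω_arm)  ⇒  108·ω_arm = 75  ⇒  ω_arm = 25/36
exact speed ratio = 25/36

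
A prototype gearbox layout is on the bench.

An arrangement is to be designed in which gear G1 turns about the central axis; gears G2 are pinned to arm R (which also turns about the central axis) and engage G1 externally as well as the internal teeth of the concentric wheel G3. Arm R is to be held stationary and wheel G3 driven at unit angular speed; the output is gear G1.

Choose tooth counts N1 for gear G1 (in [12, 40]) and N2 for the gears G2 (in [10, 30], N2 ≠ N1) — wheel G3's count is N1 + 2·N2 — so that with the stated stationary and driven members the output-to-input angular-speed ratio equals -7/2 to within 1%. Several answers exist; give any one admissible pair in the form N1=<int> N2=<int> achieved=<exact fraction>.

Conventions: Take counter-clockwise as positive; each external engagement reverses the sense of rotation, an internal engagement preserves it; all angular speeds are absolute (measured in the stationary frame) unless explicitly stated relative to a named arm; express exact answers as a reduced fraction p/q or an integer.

design class (target -7/2): planetary set
Willis with ω_arm = 0: ω_sun/ω_ring = −N3/N1; set equal to -7/2  ⇒  N3/N1 = −(-7/2) = 7/2
N3 = N1 + 2·N2  ⇒  N2/N1 = (N3/N1 − 1)/2 = (7/2 − 1)/2 = 5/4
smallest multiple with N1 ≥ 12 and N2 ≥ 10: k = 3  ⇒  N1 = 3·4 = 12, N2 = 3·5 = 15 (N1 ≤ 40, N2 ≤ 30, N2 ≠ N1 ✓), N3 = 12 + 2·15 = 42
check: −N3/N1 with N1 = 12, N3 = 42 gives -7/2; |achieved − target| = 0 ≤ 7/200 ✓

N1=12 N2=15 achieved=-7/2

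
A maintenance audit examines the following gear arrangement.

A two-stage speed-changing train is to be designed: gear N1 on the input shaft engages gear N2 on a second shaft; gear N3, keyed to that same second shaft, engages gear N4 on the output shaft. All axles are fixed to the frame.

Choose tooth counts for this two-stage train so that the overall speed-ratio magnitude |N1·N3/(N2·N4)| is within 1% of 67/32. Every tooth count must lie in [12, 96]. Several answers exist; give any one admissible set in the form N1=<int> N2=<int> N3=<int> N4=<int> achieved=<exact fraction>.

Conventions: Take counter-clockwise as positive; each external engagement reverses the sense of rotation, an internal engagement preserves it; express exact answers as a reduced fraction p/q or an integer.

design class (target 67/32): fixed-axis compound train
target = 67/32 in lowest terms: an exact hit needs N1·N3 = k·67 and N2·N4 = k·32 for one integer k, every count in [12, 96]; additionally prefer no 1:1 stage (N1 ≠ N2, N3 ≠ N4)
k = 1…11: no 1:1-free in-range split of k·67 and k·32 into factor pairs; take k = 12
k = 12: N1·N3 = 804 = 12·67, N2·N4 = 384 = 32·12
achieved = 12·67/(32·12) = 67/32; |achieved − target| = 0 ≤ 67/3200 ✓

N1=12 N2=32 N3=67 N4=12 achieved=67/32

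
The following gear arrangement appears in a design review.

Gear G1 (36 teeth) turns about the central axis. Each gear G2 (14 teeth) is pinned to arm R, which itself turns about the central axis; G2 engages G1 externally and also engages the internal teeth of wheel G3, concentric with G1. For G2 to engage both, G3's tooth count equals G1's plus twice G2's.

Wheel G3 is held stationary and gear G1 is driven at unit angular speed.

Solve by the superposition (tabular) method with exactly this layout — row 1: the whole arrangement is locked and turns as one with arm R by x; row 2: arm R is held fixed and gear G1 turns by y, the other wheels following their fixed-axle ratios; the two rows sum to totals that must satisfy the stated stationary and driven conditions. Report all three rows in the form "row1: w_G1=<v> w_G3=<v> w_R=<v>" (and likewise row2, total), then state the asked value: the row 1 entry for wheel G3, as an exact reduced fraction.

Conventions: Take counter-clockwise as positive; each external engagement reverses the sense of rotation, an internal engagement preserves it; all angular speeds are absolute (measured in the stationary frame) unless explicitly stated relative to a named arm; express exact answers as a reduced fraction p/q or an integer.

row1: w_G1=9/25 w_G3=9/25 w_R=9/25
row2: w_G1=16/25 w_G3=-9/25 w_R=0
total: w_G1=1 w_G3=0 w_R=9/25
asked value: 9/25

class = planetary set [G3 = 36+2·14 = 64; Willis about the carrier]
row 1 (train locked, turned with arm): all members turn x
superposition row 2 [arm held]: sun y, ring −(36/64)·y, arm 0
boundary: total ω_ring = x − (36/64)·y = 0 and total ω_sun = x + y = 1  ⇒  y = 16/25, x = 9/25
row 2 ring = −(36/64)·16/25 = -9/25
totals (row 1 + row 2): sun 9/25 + 16/25 = 1, ring 9/25 + (-9/25) = 0, arm 9/25 + 0 = 9/25
asked cell (row1, ring) = 9/25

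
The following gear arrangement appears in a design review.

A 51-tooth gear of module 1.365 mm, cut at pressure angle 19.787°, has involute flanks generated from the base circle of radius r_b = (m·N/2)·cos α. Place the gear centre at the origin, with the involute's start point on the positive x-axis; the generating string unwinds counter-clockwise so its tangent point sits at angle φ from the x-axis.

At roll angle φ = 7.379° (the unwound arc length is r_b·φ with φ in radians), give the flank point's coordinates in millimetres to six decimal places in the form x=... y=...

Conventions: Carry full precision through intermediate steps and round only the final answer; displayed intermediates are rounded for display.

x=33.022877 y=0.023282

single-mesh involute tooth geometry (51T wheel at module 1.365)
pitch radius r_p = m·N/2 = 1.365·51/2 = 34.807500
base radius r_b = r_p·cos α = 34.807500·cos 19.787° = 32.752382
roll angle φ = 7.379° = 0.12878785 rad
x = r_b·(cos φ + φ·sin φ) = 33.022877
y = r_b·(sin φ − φ·cos φ) = 0.023282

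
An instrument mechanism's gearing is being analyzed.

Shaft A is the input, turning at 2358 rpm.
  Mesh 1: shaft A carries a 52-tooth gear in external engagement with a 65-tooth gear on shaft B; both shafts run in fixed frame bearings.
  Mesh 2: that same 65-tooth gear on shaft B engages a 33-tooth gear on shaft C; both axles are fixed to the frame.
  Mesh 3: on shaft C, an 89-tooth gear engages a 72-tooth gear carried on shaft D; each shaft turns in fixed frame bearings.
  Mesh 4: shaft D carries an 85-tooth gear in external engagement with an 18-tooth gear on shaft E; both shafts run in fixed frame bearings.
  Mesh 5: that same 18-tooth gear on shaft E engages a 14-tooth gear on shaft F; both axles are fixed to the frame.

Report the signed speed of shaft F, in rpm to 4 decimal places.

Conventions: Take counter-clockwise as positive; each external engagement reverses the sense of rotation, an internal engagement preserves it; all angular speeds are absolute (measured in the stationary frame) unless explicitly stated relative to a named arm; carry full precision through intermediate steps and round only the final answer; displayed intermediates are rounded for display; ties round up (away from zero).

-27885.7035 rpm

5-mesh fixed-axis compound train (all bearings frame-fixed)
mesh 1 [52T→65T]: ω = 2358.0000×52/65 = 1886.4000 rpm, sense flips to −
mesh 2 [65T→33T]: ω = 1886.4000×65/33 = 3715.6364 rpm, sense flips to +
mesh 3 [89T→72T]: ω = 3715.6364×89/72 = 4592.9394 rpm, sense flips to −
mesh 4 [85T→18T]: ω = 4592.9394×85/18 = 21688.8805 rpm, sense flips to +
mesh 5 [18T→14T]: ω = 21688.8805×18/14 = 27885.7035 rpm, sense flips to −
signed output speed = -27885.7035 rpm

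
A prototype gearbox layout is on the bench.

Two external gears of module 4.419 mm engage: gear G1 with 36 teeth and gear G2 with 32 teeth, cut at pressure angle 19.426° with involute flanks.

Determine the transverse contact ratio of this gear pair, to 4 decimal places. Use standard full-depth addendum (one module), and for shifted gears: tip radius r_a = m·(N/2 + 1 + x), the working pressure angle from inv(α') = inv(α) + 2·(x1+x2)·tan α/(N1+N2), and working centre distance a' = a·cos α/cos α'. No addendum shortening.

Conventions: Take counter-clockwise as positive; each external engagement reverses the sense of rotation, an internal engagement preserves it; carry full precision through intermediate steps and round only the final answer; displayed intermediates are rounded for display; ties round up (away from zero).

topology: single-mesh involute geometry — m = 4.419, 36T/32T pair
base radii: r_b1 = 75.013820, r_b2 = 66.678951
tip radii: r_a1 = 83.961000, r_a2 = 75.123000
no profile shift: α' = α, a' = a
action lengths: √(r_a1²−r_b1²) = 37.714406, √(r_a2²−r_b2²) = 34.603217
base pitch p_b = π·m·cos α = 13.092381
CR = (37.714406 + 34.603217 − 150.246000·sin 19.42600°)/13.092381 = 1.706904
contact ratio ≈ 1.7069

1.7069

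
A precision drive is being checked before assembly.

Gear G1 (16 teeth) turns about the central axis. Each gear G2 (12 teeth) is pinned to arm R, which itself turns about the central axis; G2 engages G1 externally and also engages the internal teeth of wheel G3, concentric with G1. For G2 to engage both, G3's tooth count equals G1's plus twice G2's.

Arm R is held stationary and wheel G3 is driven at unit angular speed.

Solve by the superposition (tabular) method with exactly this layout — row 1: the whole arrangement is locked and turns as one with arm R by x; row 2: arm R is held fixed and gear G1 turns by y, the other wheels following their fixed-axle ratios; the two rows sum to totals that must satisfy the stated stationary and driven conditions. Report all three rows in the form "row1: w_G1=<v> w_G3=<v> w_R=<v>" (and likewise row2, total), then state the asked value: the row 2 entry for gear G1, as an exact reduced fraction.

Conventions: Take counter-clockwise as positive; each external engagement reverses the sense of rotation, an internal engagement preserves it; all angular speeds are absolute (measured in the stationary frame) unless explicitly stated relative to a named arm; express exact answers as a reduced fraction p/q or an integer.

planetary set (16T centre, 12T on arm, 40T internal) — Willis relation
row 1 — lock + rotate with arm: ω_sun = ω_ring = ω_arm = x
row 2 — arm fixed, fixed-axis ratios: sun y, ring −(16/40)·y, arm 0
boundary: total ω_arm = x = 0 and total ω_ring = x − (16/40)·y = 1  ⇒  y = -5/2, x = 0
row 2 ring = −(16/40)·(-5/2) = 1
totals (row 1 + row 2): sun 0 + (-5/2) = -5/2, ring 0 + 1 = 1, arm 0 + 0 = 0
asked cell (row2, sun) = -5/2

row1: w_G1=0 w_G3=0 w_R=0
row2: w_G1=-5/2 w_G3=1 w_R=0
total: w_G1=-5/2 w_G3=1 w_R=0
asked value: -5/2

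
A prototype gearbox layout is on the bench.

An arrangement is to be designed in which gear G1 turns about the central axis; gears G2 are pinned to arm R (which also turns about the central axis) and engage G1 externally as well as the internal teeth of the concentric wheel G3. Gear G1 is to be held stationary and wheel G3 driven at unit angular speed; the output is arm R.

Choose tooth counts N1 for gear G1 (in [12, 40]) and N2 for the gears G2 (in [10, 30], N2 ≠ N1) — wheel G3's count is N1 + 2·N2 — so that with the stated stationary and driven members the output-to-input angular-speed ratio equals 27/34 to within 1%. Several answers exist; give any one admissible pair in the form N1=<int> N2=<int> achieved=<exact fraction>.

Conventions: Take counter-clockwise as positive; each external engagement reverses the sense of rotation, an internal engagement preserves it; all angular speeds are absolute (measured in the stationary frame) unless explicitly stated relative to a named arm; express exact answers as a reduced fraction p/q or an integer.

N1=14 N2=20 achieved=27/34

topology: planetary set — design target 27/34, arm = carrier (Willis)
Willis with ω_sun = 0: ω_arm/ω_ring = N3/(N1+N3); set equal to 27/34  ⇒  N3/N1 = (27/34)/(1 − 27/34) = 27/7
N3 = N1 + 2·N2  ⇒  N2/N1 = (N3/N1 − 1)/2 = (27/7 − 1)/2 = 10/7
smallest multiple with N1 ≥ 12 and N2 ≥ 10: k = 2  ⇒  N1 = 2·7 = 14, N2 = 2·10 = 20 (N1 ≤ 40, N2 ≤ 30, N2 ≠ N1 ✓), N3 = 14 + 2·20 = 54
check: N3/(N1+N3) with N1 = 14, N3 = 54 gives 27/34; |achieved − target| = 0 ≤ 27/3400 ✓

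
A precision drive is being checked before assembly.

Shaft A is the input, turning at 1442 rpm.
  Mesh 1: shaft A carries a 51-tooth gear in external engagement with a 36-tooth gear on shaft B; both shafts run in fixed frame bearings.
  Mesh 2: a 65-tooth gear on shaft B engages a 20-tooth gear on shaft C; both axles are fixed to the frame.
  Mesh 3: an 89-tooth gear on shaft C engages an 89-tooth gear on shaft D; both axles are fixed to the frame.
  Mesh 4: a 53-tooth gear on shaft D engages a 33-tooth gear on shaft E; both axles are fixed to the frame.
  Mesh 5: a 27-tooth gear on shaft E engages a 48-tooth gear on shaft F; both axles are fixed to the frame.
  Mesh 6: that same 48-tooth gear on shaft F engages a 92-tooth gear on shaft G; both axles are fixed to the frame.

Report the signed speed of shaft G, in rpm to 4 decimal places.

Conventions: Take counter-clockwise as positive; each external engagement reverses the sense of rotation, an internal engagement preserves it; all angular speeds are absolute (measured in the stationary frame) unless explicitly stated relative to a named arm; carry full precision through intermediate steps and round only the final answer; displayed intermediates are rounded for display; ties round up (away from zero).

+3129.3502 rpm

recognized (7 fixed axles, 6 meshes): fixed-axis compound train
mesh 1 [51T→36T]: ω = 1442.0000×51/36 = 2042.8333 rpm, sense flips to −
mesh 2 [65T→20T]: ω = 2042.8333×65/20 = 6639.2083 rpm, sense flips to +
mesh 3 [89T→89T]: ω = 6639.2083×89/89 = 6639.2083 rpm, sense flips to −
mesh 4 [53T→33T]: ω = 6639.2083×53/33 = 10662.9710 rpm, sense flips to +
mesh 5 [27T→48T]: ω = 10662.9710×27/48 = 5997.9212 rpm, sense flips to −
mesh 6 [48T→92T]: ω = 5997.9212×48/92 = 3129.3502 rpm, sense flips to +
signed output speed = +3129.3502 rpm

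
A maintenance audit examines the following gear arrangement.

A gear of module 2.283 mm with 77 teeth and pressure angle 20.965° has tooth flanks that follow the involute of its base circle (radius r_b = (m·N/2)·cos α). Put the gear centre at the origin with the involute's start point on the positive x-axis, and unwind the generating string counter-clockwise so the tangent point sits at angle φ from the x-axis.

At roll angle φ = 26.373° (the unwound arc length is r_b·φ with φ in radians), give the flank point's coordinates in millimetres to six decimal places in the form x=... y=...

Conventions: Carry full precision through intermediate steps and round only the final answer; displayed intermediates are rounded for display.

x=90.316473 y=2.612041

class = single-mesh tooth geometry [base-circle involute, m = 2.283, 77T]
pitch radius r_p = m·N/2 = 2.283·77/2 = 87.895500
base radius r_b = r_p·cos α = 87.895500·cos 20.965° = 82.076745
roll angle φ = 26.373° = 0.46029568 rad
x = r_b·(cos φ + φ·sin φ) = 90.316473
y = r_b·(sin φ − φ·cos φ) = 2.612041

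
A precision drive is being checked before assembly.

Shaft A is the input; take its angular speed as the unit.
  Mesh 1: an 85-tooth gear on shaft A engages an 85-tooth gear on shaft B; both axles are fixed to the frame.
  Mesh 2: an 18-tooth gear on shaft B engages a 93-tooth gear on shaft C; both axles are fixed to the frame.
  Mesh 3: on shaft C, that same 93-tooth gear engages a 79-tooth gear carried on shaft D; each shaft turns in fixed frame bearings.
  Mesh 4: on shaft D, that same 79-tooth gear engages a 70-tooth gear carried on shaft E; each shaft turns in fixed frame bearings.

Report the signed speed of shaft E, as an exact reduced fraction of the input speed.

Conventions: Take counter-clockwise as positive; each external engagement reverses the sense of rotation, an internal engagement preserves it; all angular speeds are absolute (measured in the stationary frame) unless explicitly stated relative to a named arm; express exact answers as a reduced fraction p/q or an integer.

4-mesh fixed-axis compound train (all bearings frame-fixed)
mesh 1 [85T→85T]: |ω|/ω_in = 1×85/85 = 1, sense flips to −
mesh 2 [18T→93T]: |ω|/ω_in = 1×18/93 = 6/31, sense flips to +
mesh 3 [93T→79T]: |ω|/ω_in = (6/31)×93/79 = 18/79, sense flips to −
mesh 4 [79T→70T]: |ω|/ω_in = (18/79)×79/70 = 9/35, sense flips to +
signed output speed (× input speed) = 9/35

9/35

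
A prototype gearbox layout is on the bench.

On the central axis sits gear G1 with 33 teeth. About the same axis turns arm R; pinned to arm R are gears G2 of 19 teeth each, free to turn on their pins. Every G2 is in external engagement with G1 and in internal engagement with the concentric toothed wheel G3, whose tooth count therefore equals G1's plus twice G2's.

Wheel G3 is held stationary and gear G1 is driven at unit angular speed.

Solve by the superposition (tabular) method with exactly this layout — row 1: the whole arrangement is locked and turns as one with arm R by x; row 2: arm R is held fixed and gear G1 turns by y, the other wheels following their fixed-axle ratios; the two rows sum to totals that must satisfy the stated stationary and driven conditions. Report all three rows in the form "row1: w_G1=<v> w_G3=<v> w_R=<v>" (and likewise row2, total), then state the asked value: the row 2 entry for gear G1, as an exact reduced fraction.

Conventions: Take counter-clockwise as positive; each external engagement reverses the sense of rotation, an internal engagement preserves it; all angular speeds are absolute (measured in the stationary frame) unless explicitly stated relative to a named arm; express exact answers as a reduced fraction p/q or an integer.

row1: w_G1=33/104 w_G3=33/104 w_R=33/104
row2: w_G1=71/104 w_G3=-33/104 w_R=0
total: w_G1=1 w_G3=0 w_R=33/104
asked value: 71/104

topology: planetary set — G1 33T / G2 19T / G3 71T, arm = carrier (Willis)
row 1: whole set turns with the arm by x
row 2 — arm fixed, fixed-axis ratios: sun y, ring −(33/71)·y, arm 0
boundary: total ω_ring = x − (33/71)·y = 0 and total ω_sun = x + y = 1  ⇒  y = 71/104, x = 33/104
row 2 ring = −(33/71)·71/104 = -33/104
totals (row 1 + row 2): sun 33/104 + 71/104 = 1, ring 33/104 + (-33/104) = 0, arm 33/104 + 0 = 33/104
asked cell (row2, sun) = 71/104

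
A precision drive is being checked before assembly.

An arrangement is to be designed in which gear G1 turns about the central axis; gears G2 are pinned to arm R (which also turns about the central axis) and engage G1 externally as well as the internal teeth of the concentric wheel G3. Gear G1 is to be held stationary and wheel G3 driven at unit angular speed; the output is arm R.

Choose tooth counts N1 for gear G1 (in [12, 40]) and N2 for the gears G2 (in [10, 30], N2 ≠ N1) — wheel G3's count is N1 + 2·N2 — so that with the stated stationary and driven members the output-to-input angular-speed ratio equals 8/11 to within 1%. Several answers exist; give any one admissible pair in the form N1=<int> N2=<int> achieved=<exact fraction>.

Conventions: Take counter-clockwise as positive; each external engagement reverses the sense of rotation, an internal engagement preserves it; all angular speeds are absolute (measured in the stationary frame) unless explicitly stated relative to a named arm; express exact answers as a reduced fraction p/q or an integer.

class = planetary set [ratio 8/11 wanted; Willis about the carrier]
Willis with ω_sun = 0: ω_arm/ω_ring = N3/(N1+N3); set equal to 8/11  ⇒  N3/N1 = (8/11)/(1 − 8/11) = 8/3
N3 = N1 + 2·N2  ⇒  N2/N1 = (N3/N1 − 1)/2 = (8/3 − 1)/2 = 5/6
smallest multiple with N1 ≥ 12 and N2 ≥ 10: k = 2  ⇒  N1 = 2·6 = 12, N2 = 2·5 = 10 (N1 ≤ 40, N2 ≤ 30, N2 ≠ N1 ✓), N3 = 12 + 2·10 = 32
check: N3/(N1+N3) with N1 = 12, N3 = 32 gives 8/11; |achieved − target| = 0 ≤ 2/275 ✓

N1=12 N2=10 achieved=8/11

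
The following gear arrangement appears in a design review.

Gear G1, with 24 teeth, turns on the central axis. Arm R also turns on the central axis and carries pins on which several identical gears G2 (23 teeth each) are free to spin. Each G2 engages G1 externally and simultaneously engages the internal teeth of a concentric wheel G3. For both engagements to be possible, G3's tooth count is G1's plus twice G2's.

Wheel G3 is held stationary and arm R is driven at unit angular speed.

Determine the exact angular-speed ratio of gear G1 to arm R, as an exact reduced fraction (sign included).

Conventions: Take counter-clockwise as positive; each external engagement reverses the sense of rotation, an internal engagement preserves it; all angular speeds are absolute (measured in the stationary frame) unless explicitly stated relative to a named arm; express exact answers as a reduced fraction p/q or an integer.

class = planetary set [G3 = 24+2·23 = 70; Willis about the carrier]
ring teeth: 24 + 2·23 = 70
24(ω_sun−ω_arm) = −70(ω_ring−ω_arm),  ω_ring = 0, ω_arm = 1
ω_sun = 1 − (70/24)(0−1) = 47/12
ω_out/ω_in = 47/12

47/12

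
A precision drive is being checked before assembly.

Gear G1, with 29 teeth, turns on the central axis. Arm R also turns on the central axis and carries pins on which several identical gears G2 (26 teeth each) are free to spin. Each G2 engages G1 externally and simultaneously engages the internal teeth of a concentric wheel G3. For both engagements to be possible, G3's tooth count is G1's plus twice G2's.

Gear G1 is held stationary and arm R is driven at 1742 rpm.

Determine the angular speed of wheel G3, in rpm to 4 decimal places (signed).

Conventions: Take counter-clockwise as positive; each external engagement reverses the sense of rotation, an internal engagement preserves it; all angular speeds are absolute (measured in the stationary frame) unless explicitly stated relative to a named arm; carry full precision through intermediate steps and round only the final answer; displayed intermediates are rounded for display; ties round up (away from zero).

planetary set (29T centre, 26T on arm, 81T internal) — Willis relation
normalise by the input: solve with ω_arm = 1, then scale by 1742 rpm
ring teeth: 29 + 2·26 = 81
29(ω_sun−ω_arm) = −81(ω_ring−ω_arm),  ω_sun = 0, ω_arm = 1
ω_ring = 1 − (29/81)(0−1) = 110/81
scale: ω_ring = 110/81 × 1742 rpm = +2365.6790 rpm

+2365.6790 rpm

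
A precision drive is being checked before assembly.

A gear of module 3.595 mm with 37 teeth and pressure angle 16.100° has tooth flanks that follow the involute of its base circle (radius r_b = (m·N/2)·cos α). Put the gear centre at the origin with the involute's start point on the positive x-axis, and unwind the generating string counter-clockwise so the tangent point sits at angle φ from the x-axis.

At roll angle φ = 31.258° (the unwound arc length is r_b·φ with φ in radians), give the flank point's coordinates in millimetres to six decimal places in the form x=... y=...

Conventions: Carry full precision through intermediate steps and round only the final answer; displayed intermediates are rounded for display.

recognized (one wheel, involute flank): single-mesh tooth geometry, m = 3.595, N = 37
pitch radius r_p = m·N/2 = 3.595·37/2 = 66.507500
base radius r_b = r_p·cos α = 66.507500·cos 16.100° = 63.899020
roll angle φ = 31.258° = 0.54555502 rad
x = r_b·(cos φ + φ·sin φ) = 72.712222
y = r_b·(sin φ − φ·cos φ) = 3.356659

x=72.712222 y=3.356659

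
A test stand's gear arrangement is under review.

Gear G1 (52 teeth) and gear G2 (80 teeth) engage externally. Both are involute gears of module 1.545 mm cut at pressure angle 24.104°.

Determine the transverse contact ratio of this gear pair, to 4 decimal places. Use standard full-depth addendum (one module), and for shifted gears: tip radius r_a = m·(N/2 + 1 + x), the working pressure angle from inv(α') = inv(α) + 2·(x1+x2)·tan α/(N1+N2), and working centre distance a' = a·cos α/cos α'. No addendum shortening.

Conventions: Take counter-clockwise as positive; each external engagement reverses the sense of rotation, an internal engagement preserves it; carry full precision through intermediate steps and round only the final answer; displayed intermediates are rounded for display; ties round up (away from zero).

1.5941

single-mesh involute tooth geometry (52T engaging 80T at module 1.545)
base radii: r_b1 = 36.667404, r_b2 = 56.411390
tip radii: r_a1 = 41.715000, r_a2 = 63.345000
no profile shift: α' = α, a' = a
action lengths: √(r_a1²−r_b1²) = 19.890770, √(r_a2²−r_b2²) = 28.815691
base pitch p_b = π·m·cos α = 4.430540
CR = (19.890770 + 28.815691 − 101.970000·sin 24.10400°)/4.430540 = 1.594051
contact ratio ≈ 1.5941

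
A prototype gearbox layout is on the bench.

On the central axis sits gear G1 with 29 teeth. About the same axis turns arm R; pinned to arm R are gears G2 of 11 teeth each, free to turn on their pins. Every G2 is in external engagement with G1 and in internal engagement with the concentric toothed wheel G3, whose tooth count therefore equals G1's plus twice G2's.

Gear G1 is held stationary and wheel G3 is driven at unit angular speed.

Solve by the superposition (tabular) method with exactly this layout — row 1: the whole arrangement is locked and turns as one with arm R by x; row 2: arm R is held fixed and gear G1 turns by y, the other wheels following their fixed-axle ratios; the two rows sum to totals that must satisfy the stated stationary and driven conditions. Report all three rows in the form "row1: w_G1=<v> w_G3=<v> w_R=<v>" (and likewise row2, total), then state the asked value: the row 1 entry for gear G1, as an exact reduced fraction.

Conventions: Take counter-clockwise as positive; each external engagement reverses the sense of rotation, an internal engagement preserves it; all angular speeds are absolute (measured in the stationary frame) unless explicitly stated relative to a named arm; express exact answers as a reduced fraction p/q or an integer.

row1: w_G1=51/80 w_G3=51/80 w_R=51/80
row2: w_G1=-51/80 w_G3=29/80 w_R=0
total: w_G1=0 w_G3=1 w_R=51/80
asked value: 51/80

topology: planetary set — G1 29T / G2 11T / G3 51T, arm = carrier (Willis)
row 1: whole set turns with the arm by x
row 2 — arm fixed, fixed-axis ratios: sun y, ring −(29/51)·y, arm 0
boundary: total ω_sun = x + y = 0 and total ω_ring = x − (29/51)·y = 1  ⇒  y = -51/80, x = 51/80
row 2 ring = −(29/51)·(-51/80) = 29/80
totals (row 1 + row 2): sun 51/80 + (-51/80) = 0, ring 51/80 + 29/80 = 1, arm 51/80 + 0 = 51/80
asked cell (row1, sun) = 51/80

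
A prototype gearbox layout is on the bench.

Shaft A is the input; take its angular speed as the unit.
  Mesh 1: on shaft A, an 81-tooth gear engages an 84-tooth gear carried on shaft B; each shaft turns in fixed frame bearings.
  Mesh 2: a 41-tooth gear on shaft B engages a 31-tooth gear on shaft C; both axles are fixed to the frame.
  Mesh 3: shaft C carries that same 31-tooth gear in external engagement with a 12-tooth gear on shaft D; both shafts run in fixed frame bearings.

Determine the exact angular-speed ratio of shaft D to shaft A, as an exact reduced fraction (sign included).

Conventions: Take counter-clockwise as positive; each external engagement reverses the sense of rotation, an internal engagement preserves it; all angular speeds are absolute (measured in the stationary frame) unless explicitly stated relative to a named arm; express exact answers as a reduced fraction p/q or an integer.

-369/112

class = fixed-axis compound train [3 meshes; 3 ratios multiply, 3 sense flips]
mesh 1 [81T→84T]: running ratio 27/28, sense −
mesh 2 [41T→31T]: running ratio 1107/868, sense +
mesh 3 [31T→12T]: running ratio 369/112, sense −
ω_out/ω_in = -369/112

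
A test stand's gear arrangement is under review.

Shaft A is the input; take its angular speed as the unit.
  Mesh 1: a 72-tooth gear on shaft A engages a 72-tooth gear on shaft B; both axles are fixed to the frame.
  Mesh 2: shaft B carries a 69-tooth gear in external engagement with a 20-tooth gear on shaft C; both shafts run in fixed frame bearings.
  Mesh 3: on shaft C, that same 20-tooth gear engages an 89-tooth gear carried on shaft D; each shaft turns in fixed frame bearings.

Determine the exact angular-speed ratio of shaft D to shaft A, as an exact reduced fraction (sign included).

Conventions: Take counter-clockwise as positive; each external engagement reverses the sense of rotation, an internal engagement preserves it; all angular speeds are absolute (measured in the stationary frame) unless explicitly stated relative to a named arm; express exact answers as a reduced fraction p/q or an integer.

-69/89

class = fixed-axis compound train [3 meshes; 3 ratios multiply, 3 sense flips]
mesh 1 [72T→72T]: running ratio 1, sense −
mesh 2 [69T→20T]: running ratio 69/20, sense +
mesh 3 [20T→89T]: running ratio 69/89, sense −
ω_out/ω_in = -69/89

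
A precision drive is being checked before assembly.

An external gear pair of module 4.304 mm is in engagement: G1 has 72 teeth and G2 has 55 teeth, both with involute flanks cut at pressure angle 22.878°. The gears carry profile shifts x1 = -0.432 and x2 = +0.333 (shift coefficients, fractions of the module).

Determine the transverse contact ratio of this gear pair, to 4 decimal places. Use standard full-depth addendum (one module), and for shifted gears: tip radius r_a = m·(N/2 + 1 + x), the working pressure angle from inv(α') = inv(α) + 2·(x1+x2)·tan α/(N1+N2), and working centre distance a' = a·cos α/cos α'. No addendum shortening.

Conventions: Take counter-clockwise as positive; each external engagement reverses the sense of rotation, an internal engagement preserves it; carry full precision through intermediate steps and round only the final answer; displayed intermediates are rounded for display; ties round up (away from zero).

topology: single-mesh involute geometry — m = 4.304, 72T/55T pair
base radii: r_b1 = 142.755292, r_b2 = 109.049181
tip radii: r_a1 = 157.388672, r_a2 = 124.097232
inv(α') = inv(22.878°) + 2·(-0.432+0.333)·tan α/(72+55) = 0.02200983  ⇒  α' = 22.66409°
a' = a·cos α / cos α' = 273.3040·cos 22.878°/cos 22.66409° = 272.876013
action lengths: √(r_a1²−r_b1²) = 66.273077, √(r_a2²−r_b2²) = 59.231741
base pitch p_b = π·m·cos α = 12.457749
CR = (66.273077 + 59.231741 − 272.876013·sin 22.66409°)/12.457749 = 1.634174
contact ratio ≈ 1.6342

1.6342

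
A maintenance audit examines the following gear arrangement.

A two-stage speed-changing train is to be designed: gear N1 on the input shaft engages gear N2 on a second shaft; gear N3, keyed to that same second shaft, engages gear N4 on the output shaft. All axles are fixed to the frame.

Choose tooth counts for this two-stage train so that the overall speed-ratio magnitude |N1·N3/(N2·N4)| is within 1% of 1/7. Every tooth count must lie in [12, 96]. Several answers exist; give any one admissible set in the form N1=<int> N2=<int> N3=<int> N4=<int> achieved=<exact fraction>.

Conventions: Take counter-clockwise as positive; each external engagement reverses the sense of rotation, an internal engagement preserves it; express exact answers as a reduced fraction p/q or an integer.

N1=12 N2=14 N3=12 N4=72 achieved=1/7

class = fixed-axis compound train [2-stage, 1/7 wanted]
target = 1/7 in lowest terms: an exact hit needs N1·N3 = k·1 and N2·N4 = k·7 for one integer k, every count in [12, 96]; additionally prefer no 1:1 stage (N1 ≠ N2, N3 ≠ N4)
k = 1…143: no 1:1-free in-range split of k·1 and k·7 into factor pairs; take k = 144
k = 144: N1·N3 = 144 = 12·12, N2·N4 = 1008 = 14·72
achieved = 12·12/(14·72) = 1/7; |achieved − target| = 0 ≤ 1/700 ✓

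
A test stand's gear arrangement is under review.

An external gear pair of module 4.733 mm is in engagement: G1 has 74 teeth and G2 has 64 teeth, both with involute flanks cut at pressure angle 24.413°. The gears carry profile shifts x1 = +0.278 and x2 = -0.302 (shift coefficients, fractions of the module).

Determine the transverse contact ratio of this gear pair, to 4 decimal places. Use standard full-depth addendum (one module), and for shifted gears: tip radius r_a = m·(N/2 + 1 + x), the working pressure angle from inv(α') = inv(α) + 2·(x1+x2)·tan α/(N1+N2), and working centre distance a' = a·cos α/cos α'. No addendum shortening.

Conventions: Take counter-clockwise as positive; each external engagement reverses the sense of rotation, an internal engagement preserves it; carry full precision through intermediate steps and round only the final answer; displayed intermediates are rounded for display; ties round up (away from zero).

1.5880

single-mesh involute tooth geometry (74T engaging 64T at module 4.733)
base radii: r_b1 = 159.463415, r_b2 = 137.914305
tip radii: r_a1 = 181.169774, r_a2 = 154.759634
inv(α') = inv(24.413°) + 2·(+0.278-0.302)·tan α/(74+64) = 0.02764862  ⇒  α' = 24.36900°
a' = a·cos α / cos α' = 326.5770·cos 24.413°/cos 24.36900° = 326.463312
action lengths: √(r_a1²−r_b1²) = 85.987826, √(r_a2²−r_b2²) = 70.215303
base pitch p_b = π·m·cos α = 13.539705
CR = (85.987826 + 70.215303 − 326.463312·sin 24.36900°)/13.539705 = 1.587963
contact ratio ≈ 1.5880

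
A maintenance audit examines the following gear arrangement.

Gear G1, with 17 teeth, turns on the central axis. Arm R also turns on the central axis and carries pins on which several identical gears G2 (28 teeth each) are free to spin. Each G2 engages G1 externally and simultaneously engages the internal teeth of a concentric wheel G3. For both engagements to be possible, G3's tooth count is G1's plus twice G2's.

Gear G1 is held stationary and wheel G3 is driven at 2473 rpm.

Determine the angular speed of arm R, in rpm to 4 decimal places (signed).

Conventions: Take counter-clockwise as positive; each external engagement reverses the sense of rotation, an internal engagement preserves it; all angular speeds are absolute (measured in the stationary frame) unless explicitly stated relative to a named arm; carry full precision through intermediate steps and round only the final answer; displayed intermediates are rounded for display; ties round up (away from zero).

+2005.8778 rpm

recognized (axles ride arm R): planetary set, 17/28/73 teeth
normalise by the input: solve with ω_ring = 1, then scale by 2473 rpm
ring teeth: 17 + 2·28 = 73
17(ω_sun−ω_arm) = −73(ω_ring−ω_arm),  ω_sun = 0, ω_ring = 1
17(0−ω_arm) = −73(1−ω_arm)  ⇒  90·ω_arm = 73  ⇒  ω_arm = 73/90
scale: ω_arm = 73/90 × 2473 rpm = +2005.8778 rpm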